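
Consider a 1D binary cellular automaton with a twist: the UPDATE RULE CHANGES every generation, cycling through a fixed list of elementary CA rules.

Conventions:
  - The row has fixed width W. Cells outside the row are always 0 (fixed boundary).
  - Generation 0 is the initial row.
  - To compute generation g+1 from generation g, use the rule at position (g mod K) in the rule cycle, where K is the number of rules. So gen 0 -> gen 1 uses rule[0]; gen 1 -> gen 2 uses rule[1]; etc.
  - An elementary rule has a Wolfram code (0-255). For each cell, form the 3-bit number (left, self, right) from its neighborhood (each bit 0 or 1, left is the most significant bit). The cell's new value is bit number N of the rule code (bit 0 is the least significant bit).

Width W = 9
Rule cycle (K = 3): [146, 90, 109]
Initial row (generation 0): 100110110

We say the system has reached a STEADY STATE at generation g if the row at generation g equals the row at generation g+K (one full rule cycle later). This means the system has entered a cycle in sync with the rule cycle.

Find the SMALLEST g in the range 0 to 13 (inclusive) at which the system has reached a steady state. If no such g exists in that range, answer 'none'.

Answer: 1

Derivation:
Gen 0: 100110110
Gen 1 (rule 146): 011000001
Gen 2 (rule 90): 111100010
Gen 3 (rule 109): 100101010
Gen 4 (rule 146): 011000001
Gen 5 (rule 90): 111100010
Gen 6 (rule 109): 100101010
Gen 7 (rule 146): 011000001
Gen 8 (rule 90): 111100010
Gen 9 (rule 109): 100101010
Gen 10 (rule 146): 011000001
Gen 11 (rule 90): 111100010
Gen 12 (rule 109): 100101010
Gen 13 (rule 146): 011000001
Gen 14 (rule 90): 111100010
Gen 15 (rule 109): 100101010
Gen 16 (rule 146): 011000001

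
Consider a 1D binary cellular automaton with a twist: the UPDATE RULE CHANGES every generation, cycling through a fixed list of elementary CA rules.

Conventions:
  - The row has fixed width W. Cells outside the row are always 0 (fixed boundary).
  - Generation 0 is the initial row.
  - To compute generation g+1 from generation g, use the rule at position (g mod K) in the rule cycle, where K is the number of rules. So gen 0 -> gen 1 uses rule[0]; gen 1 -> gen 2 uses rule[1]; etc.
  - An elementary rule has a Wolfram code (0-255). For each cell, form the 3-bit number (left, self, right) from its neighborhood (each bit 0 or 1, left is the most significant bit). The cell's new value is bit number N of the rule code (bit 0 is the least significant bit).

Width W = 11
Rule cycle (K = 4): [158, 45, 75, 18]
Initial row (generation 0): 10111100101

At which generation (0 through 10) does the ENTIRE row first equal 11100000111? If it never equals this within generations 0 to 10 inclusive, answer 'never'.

Gen 0: 10111100101
Gen 1 (rule 158): 10111011101
Gen 2 (rule 45): 11100110011
Gen 3 (rule 75): 10101110111
Gen 4 (rule 18): 00000000000
Gen 5 (rule 158): 00000000000
Gen 6 (rule 45): 11111111111
Gen 7 (rule 75): 10000000001
Gen 8 (rule 18): 01000000010
Gen 9 (rule 158): 11100000111
Gen 10 (rule 45): 10001110100

Answer: 9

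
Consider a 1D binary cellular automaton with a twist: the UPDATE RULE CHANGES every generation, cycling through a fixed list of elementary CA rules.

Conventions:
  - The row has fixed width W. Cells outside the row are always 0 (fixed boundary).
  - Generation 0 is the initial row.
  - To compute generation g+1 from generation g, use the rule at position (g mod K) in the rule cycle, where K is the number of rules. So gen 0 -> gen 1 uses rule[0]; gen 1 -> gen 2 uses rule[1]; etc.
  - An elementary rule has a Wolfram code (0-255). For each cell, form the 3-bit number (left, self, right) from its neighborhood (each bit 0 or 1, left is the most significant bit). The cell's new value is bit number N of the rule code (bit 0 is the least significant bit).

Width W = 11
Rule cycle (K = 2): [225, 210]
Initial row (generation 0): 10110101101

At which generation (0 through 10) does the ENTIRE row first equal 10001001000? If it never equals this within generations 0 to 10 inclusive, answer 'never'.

Gen 0: 10110101101
Gen 1 (rule 225): 01011010110
Gen 2 (rule 210): 10001000011
Gen 3 (rule 225): 00100011001
Gen 4 (rule 210): 01010101110
Gen 5 (rule 225): 00101010110
Gen 6 (rule 210): 01000000011
Gen 7 (rule 225): 00011111001
Gen 8 (rule 210): 00101111110
Gen 9 (rule 225): 10010111110
Gen 10 (rule 210): 01100011111

Answer: never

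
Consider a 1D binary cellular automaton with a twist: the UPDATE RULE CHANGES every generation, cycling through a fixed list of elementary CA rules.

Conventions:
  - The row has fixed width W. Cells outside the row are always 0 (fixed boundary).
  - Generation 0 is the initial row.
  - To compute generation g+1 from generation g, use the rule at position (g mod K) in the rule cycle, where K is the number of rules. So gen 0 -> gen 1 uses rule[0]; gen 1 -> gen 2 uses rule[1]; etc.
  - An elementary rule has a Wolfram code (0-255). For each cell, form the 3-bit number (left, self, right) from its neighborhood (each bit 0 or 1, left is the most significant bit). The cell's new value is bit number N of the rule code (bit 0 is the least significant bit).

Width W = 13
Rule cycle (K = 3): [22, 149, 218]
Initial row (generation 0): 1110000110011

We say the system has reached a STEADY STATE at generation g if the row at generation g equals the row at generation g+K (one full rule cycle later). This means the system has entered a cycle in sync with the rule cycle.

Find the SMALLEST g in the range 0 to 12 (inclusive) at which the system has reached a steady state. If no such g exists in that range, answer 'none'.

Answer: 4

Derivation:
Gen 0: 1110000110011
Gen 1 (rule 22): 0001001001100
Gen 2 (rule 149): 1101101100011
Gen 3 (rule 218): 1101101110111
Gen 4 (rule 22): 0000000000000
Gen 5 (rule 149): 1111111111111
Gen 6 (rule 218): 1111111111111
Gen 7 (rule 22): 0000000000000
Gen 8 (rule 149): 1111111111111
Gen 9 (rule 218): 1111111111111
Gen 10 (rule 22): 0000000000000
Gen 11 (rule 149): 1111111111111
Gen 12 (rule 218): 1111111111111
Gen 13 (rule 22): 0000000000000
Gen 14 (rule 149): 1111111111111
Gen 15 (rule 218): 1111111111111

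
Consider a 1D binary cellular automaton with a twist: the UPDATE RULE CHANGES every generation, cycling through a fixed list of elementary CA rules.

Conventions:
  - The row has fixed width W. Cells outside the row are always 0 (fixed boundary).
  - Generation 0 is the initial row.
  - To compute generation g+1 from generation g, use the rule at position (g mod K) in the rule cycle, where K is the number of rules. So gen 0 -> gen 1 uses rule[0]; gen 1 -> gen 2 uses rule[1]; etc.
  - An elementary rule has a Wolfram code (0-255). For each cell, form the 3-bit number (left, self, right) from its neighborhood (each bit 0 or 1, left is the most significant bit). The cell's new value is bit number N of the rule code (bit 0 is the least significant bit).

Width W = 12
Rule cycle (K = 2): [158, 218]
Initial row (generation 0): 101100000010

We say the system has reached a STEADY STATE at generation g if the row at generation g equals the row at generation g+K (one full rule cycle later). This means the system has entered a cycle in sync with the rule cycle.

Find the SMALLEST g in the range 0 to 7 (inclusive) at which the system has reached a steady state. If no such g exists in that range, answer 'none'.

Gen 0: 101100000010
Gen 1 (rule 158): 101010000111
Gen 2 (rule 218): 000001001111
Gen 3 (rule 158): 000011111110
Gen 4 (rule 218): 000111111111
Gen 5 (rule 158): 001111111110
Gen 6 (rule 218): 011111111111
Gen 7 (rule 158): 111111111110
Gen 8 (rule 218): 111111111111
Gen 9 (rule 158): 111111111110

Answer: 7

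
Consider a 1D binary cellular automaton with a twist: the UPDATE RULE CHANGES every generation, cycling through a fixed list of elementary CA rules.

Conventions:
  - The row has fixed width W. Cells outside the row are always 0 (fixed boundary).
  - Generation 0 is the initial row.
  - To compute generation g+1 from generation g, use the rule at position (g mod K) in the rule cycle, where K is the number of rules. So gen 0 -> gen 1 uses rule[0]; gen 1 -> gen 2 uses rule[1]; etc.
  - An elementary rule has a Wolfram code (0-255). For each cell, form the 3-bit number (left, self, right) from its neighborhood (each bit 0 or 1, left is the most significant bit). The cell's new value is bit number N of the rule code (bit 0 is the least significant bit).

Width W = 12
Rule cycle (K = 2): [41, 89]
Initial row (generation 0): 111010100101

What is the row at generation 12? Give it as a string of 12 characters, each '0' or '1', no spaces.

Answer: 011001111001

Derivation:
Gen 0: 111010100101
Gen 1 (rule 41): 100101000010
Gen 2 (rule 89): 010000111001
Gen 3 (rule 41): 000110100000
Gen 4 (rule 89): 110110011111
Gen 5 (rule 41): 101100010000
Gen 6 (rule 89): 001111001111
Gen 7 (rule 41): 101000001000
Gen 8 (rule 89): 000111100111
Gen 9 (rule 41): 110100000100
Gen 10 (rule 89): 110011110011
Gen 11 (rule 41): 100010000010
Gen 12 (rule 89): 011001111001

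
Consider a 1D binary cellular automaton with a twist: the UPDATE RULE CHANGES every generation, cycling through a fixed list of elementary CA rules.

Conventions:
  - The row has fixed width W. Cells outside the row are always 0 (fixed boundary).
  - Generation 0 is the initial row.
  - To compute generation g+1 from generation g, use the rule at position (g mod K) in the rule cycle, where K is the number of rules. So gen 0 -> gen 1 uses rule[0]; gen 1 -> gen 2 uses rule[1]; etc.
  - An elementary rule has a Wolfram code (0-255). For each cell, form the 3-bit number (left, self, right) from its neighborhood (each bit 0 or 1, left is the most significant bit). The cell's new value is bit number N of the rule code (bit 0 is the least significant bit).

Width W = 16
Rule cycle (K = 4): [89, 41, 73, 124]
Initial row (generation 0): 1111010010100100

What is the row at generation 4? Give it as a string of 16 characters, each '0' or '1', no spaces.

Gen 0: 1111010010100100
Gen 1 (rule 89): 1001001000010011
Gen 2 (rule 41): 0000000011000010
Gen 3 (rule 73): 1111111011011000
Gen 4 (rule 124): 1000001111111100

Answer: 1000001111111100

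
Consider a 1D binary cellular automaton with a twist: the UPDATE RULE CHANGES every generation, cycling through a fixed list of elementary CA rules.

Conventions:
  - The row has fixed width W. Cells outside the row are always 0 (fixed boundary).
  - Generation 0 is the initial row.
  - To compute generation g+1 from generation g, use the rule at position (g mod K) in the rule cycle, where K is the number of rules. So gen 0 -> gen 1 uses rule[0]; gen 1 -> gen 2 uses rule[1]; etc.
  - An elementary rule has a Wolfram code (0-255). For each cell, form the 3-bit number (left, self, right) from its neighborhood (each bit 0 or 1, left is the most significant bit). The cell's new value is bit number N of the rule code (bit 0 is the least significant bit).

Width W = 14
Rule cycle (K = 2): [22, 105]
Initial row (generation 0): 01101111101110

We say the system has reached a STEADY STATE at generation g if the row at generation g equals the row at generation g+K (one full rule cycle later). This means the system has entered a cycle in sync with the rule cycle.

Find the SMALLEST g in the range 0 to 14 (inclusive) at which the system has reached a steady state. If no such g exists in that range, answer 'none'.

Answer: 11

Derivation:
Gen 0: 01101111101110
Gen 1 (rule 22): 10000000000001
Gen 2 (rule 105): 00111111111100
Gen 3 (rule 22): 01000000000010
Gen 4 (rule 105): 00011111111000
Gen 5 (rule 22): 00100000000100
Gen 6 (rule 105): 10001111110001
Gen 7 (rule 22): 11010000001011
Gen 8 (rule 105): 11100111100111
Gen 9 (rule 22): 00011000011000
Gen 10 (rule 105): 11011011011011
Gen 11 (rule 22): 00000000000000
Gen 12 (rule 105): 11111111111111
Gen 13 (rule 22): 00000000000000
Gen 14 (rule 105): 11111111111111
Gen 15 (rule 22): 00000000000000
Gen 16 (rule 105): 11111111111111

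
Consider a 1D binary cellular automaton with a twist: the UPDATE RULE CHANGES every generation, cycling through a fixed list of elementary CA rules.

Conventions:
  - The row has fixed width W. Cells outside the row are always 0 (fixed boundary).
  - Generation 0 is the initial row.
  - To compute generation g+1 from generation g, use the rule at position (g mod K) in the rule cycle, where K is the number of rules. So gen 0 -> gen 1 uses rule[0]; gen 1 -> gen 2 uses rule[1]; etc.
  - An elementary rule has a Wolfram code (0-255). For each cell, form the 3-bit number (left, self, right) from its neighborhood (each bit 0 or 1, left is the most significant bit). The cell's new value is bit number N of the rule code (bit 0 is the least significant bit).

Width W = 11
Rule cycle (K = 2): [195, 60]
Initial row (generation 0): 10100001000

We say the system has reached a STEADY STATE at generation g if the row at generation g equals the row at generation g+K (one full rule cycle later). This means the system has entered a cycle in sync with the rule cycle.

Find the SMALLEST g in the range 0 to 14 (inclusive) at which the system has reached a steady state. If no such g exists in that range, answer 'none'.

Answer: none

Derivation:
Gen 0: 10100001000
Gen 1 (rule 195): 00001110011
Gen 2 (rule 60): 00001001010
Gen 3 (rule 195): 11110010000
Gen 4 (rule 60): 10001011000
Gen 5 (rule 195): 00110001011
Gen 6 (rule 60): 00101001110
Gen 7 (rule 195): 11000010110
Gen 8 (rule 60): 10100011101
Gen 9 (rule 195): 00001101100
Gen 10 (rule 60): 00001011010
Gen 11 (rule 195): 11110001000
Gen 12 (rule 60): 10001001100
Gen 13 (rule 195): 00110010101
Gen 14 (rule 60): 00101011111
Gen 15 (rule 195): 11000001111
Gen 16 (rule 60): 10100001000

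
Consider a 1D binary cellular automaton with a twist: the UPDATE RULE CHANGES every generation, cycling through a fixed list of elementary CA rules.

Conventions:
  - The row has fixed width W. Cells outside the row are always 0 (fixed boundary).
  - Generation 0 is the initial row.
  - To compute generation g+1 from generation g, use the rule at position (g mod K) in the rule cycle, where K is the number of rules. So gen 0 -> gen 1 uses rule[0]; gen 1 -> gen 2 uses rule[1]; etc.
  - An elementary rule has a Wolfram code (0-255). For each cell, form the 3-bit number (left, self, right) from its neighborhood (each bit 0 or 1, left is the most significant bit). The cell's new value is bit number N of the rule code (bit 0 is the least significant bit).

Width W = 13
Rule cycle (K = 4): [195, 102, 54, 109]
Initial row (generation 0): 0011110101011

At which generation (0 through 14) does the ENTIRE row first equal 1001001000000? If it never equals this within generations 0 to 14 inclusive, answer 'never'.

Answer: 7

Derivation:
Gen 0: 0011110101011
Gen 1 (rule 195): 1101110000001
Gen 2 (rule 102): 0110010000011
Gen 3 (rule 54): 1001111000100
Gen 4 (rule 109): 1001001010101
Gen 5 (rule 195): 0010010000000
Gen 6 (rule 102): 0110110000000
Gen 7 (rule 54): 1001001000000
Gen 8 (rule 109): 1001001011111
Gen 9 (rule 195): 0010010001111
Gen 10 (rule 102): 0110110010001
Gen 11 (rule 54): 1001001111011
Gen 12 (rule 109): 1001001001111
Gen 13 (rule 195): 0010010010111
Gen 14 (rule 102): 0110110111001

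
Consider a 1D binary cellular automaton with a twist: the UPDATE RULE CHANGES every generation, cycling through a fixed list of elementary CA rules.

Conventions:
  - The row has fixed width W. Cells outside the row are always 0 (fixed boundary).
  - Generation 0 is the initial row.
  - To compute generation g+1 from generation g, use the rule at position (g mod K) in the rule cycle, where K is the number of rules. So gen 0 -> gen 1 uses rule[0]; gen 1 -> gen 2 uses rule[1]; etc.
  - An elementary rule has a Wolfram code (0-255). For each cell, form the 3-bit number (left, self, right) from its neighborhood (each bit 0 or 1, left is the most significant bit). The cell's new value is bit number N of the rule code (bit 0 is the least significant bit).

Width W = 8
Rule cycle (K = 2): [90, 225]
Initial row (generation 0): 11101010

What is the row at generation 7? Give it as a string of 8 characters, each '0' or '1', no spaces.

Answer: 00000010

Derivation:
Gen 0: 11101010
Gen 1 (rule 90): 10100001
Gen 2 (rule 225): 01001100
Gen 3 (rule 90): 10111110
Gen 4 (rule 225): 01011110
Gen 5 (rule 90): 10010011
Gen 6 (rule 225): 00000001
Gen 7 (rule 90): 00000010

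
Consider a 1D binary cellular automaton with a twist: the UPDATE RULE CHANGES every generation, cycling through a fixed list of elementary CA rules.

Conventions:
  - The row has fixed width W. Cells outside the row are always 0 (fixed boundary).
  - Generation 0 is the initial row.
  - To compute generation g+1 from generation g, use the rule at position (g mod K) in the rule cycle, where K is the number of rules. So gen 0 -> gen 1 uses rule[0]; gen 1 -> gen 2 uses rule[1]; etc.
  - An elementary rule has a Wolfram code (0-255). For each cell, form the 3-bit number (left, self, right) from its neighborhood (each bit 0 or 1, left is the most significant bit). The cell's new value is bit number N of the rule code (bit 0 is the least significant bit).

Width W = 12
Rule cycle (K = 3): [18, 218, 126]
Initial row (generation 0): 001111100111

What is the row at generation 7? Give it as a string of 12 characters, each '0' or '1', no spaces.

Gen 0: 001111100111
Gen 1 (rule 18): 010000011000
Gen 2 (rule 218): 101000111100
Gen 3 (rule 126): 111101100110
Gen 4 (rule 18): 000000011001
Gen 5 (rule 218): 000000111110
Gen 6 (rule 126): 000001100011
Gen 7 (rule 18): 000010010100

Answer: 000010010100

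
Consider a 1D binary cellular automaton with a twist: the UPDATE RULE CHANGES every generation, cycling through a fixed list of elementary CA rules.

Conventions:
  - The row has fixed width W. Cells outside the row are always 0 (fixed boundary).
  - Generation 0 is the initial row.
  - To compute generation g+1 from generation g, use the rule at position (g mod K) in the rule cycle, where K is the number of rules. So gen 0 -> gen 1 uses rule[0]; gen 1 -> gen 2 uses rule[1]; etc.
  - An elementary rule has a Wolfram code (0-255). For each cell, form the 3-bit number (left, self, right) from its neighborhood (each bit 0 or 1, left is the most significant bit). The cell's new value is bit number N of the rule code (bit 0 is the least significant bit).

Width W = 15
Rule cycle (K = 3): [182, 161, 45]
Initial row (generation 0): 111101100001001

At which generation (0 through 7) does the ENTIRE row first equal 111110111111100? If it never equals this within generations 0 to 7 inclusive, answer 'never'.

Gen 0: 111101100001001
Gen 1 (rule 182): 011010010011111
Gen 2 (rule 161): 000100000001110
Gen 3 (rule 45): 110101111101000
Gen 4 (rule 182): 001110111011100
Gen 5 (rule 161): 100101010101001
Gen 6 (rule 45): 100111111111001
Gen 7 (rule 182): 111011111110111

Answer: never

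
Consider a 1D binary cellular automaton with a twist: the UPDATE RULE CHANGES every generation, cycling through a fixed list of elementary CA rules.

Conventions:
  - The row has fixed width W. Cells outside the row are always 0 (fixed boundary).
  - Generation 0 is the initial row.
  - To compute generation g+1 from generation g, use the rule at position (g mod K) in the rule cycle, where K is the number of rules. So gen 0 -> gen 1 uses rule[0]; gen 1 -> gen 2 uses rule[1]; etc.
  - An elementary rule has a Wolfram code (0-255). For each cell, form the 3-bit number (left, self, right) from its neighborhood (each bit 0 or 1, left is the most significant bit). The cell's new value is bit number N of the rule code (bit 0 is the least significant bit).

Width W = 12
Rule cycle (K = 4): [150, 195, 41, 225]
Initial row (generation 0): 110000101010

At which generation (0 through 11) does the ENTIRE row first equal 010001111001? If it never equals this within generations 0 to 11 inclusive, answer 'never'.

Answer: never

Derivation:
Gen 0: 110000101010
Gen 1 (rule 150): 001001101011
Gen 2 (rule 195): 110010100001
Gen 3 (rule 41): 100001001100
Gen 4 (rule 225): 001100000101
Gen 5 (rule 150): 010010001101
Gen 6 (rule 195): 100100110100
Gen 7 (rule 41): 000000101001
Gen 8 (rule 225): 111110010000
Gen 9 (rule 150): 011101111000
Gen 10 (rule 195): 101100111011
Gen 11 (rule 41): 011000100110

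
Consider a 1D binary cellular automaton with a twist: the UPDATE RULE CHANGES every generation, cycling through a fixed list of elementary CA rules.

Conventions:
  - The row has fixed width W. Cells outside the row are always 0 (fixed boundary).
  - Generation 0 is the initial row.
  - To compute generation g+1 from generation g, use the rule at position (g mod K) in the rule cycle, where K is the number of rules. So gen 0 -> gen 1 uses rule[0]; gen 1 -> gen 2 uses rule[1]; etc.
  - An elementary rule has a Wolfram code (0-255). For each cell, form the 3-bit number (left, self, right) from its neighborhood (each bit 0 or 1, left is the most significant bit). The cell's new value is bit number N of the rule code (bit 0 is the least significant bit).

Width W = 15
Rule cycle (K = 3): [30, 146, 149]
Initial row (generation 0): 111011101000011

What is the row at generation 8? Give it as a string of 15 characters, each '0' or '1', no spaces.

Answer: 010000000000000

Derivation:
Gen 0: 111011101000011
Gen 1 (rule 30): 100010001100110
Gen 2 (rule 146): 010101010011001
Gen 3 (rule 149): 010101011000101
Gen 4 (rule 30): 110101010101101
Gen 5 (rule 146): 000000000000000
Gen 6 (rule 149): 111111111111111
Gen 7 (rule 30): 100000000000000
Gen 8 (rule 146): 010000000000000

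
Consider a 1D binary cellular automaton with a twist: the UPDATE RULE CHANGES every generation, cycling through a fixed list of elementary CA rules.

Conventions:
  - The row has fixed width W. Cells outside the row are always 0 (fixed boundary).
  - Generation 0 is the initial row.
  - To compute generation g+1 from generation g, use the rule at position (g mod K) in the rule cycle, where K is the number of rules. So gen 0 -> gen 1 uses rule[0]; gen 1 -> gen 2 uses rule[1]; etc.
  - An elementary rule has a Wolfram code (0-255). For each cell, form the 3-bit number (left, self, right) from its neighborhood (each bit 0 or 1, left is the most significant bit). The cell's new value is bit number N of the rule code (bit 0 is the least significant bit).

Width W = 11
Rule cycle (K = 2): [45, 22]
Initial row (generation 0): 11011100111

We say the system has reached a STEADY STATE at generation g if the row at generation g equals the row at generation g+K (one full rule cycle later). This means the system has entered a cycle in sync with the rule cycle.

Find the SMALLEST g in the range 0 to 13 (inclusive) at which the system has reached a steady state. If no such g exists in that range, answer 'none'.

Answer: 10

Derivation:
Gen 0: 11011100111
Gen 1 (rule 45): 10110000100
Gen 2 (rule 22): 10001001110
Gen 3 (rule 45): 10101001000
Gen 4 (rule 22): 10101111100
Gen 5 (rule 45): 11111000001
Gen 6 (rule 22): 00000100011
Gen 7 (rule 45): 11110101010
Gen 8 (rule 22): 00000101011
Gen 9 (rule 45): 11110111110
Gen 10 (rule 22): 00000000001
Gen 11 (rule 45): 11111111101
Gen 12 (rule 22): 00000000001
Gen 13 (rule 45): 11111111101
Gen 14 (rule 22): 00000000001
Gen 15 (rule 45): 11111111101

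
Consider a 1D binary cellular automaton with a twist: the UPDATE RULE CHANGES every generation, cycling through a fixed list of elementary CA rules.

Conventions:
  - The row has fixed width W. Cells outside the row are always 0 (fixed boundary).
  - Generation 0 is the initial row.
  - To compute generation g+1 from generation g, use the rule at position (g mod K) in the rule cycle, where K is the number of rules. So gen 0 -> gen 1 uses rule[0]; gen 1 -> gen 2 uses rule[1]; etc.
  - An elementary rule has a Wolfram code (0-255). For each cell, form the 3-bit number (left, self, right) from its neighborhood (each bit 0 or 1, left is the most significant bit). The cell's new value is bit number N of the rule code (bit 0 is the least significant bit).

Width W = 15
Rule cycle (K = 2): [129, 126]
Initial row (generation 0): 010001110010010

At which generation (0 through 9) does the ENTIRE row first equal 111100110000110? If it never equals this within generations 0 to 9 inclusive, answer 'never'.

Answer: 8

Derivation:
Gen 0: 010001110010010
Gen 1 (rule 129): 000100100000000
Gen 2 (rule 126): 001111110000000
Gen 3 (rule 129): 100111100111111
Gen 4 (rule 126): 111100111100001
Gen 5 (rule 129): 011000011001100
Gen 6 (rule 126): 111100111111110
Gen 7 (rule 129): 011000011111100
Gen 8 (rule 126): 111100110000110
Gen 9 (rule 129): 011000000110000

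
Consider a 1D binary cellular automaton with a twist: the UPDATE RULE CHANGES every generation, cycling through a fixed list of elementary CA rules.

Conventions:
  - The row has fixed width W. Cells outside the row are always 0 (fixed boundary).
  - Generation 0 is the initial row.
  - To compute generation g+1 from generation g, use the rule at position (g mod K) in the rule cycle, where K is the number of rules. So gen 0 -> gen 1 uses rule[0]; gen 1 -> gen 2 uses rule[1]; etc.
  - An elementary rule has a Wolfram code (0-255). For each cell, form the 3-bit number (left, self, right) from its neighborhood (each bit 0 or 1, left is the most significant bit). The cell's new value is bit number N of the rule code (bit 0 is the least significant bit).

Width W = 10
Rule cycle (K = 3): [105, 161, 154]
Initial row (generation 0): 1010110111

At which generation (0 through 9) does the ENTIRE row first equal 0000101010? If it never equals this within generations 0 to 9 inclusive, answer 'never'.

Gen 0: 1010110111
Gen 1 (rule 105): 0101111101
Gen 2 (rule 161): 0010111010
Gen 3 (rule 154): 0100110001
Gen 4 (rule 105): 0000110100
Gen 5 (rule 161): 1110001001
Gen 6 (rule 154): 1101010110
Gen 7 (rule 105): 1110101110
Gen 8 (rule 161): 0101010100
Gen 9 (rule 154): 1000000010

Answer: never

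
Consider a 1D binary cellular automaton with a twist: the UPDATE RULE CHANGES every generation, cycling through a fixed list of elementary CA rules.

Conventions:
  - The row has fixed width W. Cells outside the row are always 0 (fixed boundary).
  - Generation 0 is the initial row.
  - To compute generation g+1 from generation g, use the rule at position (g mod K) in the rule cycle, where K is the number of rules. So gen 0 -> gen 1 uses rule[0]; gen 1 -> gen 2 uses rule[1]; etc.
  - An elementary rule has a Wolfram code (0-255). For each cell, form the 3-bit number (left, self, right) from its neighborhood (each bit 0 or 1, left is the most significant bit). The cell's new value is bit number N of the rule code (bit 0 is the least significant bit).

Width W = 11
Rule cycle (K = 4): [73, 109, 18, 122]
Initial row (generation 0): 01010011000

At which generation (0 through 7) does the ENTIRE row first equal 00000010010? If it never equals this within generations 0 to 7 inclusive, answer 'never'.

Gen 0: 01010011000
Gen 1 (rule 73): 00000011011
Gen 2 (rule 109): 11111011111
Gen 3 (rule 18): 00000000000
Gen 4 (rule 122): 00000000000
Gen 5 (rule 73): 11111111111
Gen 6 (rule 109): 10000000001
Gen 7 (rule 18): 01000000010

Answer: never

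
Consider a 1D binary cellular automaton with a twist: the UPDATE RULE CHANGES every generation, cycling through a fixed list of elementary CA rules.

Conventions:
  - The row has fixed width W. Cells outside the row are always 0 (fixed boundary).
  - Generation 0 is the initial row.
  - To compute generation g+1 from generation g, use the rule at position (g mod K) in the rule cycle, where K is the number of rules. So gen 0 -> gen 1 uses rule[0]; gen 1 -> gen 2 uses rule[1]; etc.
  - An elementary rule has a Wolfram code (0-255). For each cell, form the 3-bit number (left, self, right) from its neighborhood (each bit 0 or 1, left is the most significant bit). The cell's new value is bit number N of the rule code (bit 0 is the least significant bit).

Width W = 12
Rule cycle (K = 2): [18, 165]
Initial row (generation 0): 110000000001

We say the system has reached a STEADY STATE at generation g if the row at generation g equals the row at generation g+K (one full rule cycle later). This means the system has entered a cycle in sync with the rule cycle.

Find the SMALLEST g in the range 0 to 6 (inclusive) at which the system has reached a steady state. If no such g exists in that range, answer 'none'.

Gen 0: 110000000001
Gen 1 (rule 18): 001000000010
Gen 2 (rule 165): 101011111010
Gen 3 (rule 18): 000000000001
Gen 4 (rule 165): 111111111101
Gen 5 (rule 18): 000000000000
Gen 6 (rule 165): 111111111111
Gen 7 (rule 18): 000000000000
Gen 8 (rule 165): 111111111111

Answer: 5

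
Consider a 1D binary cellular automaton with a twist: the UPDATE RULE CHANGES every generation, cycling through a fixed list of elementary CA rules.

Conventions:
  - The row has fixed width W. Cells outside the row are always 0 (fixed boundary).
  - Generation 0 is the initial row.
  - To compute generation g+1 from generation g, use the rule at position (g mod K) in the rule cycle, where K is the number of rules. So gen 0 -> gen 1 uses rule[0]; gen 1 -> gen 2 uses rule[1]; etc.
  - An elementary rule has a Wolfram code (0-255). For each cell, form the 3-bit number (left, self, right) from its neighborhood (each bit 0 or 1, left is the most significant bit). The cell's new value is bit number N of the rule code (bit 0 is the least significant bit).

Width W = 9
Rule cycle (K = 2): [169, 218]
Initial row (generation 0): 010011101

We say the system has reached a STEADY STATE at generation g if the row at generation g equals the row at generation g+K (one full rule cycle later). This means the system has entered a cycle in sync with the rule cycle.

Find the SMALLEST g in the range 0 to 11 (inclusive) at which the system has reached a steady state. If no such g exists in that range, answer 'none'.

Gen 0: 010011101
Gen 1 (rule 169): 000011010
Gen 2 (rule 218): 000111001
Gen 3 (rule 169): 110110000
Gen 4 (rule 218): 110111000
Gen 5 (rule 169): 101110011
Gen 6 (rule 218): 001111111
Gen 7 (rule 169): 101111110
Gen 8 (rule 218): 001111111
Gen 9 (rule 169): 101111110
Gen 10 (rule 218): 001111111
Gen 11 (rule 169): 101111110
Gen 12 (rule 218): 001111111
Gen 13 (rule 169): 101111110

Answer: 6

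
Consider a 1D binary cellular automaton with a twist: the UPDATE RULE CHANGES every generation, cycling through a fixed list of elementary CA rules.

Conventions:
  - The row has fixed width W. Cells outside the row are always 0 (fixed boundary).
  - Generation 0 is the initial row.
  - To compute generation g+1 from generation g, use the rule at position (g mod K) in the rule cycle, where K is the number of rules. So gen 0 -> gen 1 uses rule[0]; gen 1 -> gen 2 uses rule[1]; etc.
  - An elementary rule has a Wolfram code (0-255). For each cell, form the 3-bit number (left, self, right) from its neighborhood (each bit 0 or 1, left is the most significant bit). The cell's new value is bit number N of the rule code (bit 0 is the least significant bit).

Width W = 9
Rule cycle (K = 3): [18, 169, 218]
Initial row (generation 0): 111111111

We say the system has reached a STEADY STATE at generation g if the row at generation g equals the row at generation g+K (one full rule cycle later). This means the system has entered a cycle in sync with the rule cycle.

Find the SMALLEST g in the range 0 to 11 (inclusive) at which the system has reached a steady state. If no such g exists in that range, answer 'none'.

Gen 0: 111111111
Gen 1 (rule 18): 000000000
Gen 2 (rule 169): 111111111
Gen 3 (rule 218): 111111111
Gen 4 (rule 18): 000000000
Gen 5 (rule 169): 111111111
Gen 6 (rule 218): 111111111
Gen 7 (rule 18): 000000000
Gen 8 (rule 169): 111111111
Gen 9 (rule 218): 111111111
Gen 10 (rule 18): 000000000
Gen 11 (rule 169): 111111111
Gen 12 (rule 218): 111111111
Gen 13 (rule 18): 000000000
Gen 14 (rule 169): 111111111

Answer: 0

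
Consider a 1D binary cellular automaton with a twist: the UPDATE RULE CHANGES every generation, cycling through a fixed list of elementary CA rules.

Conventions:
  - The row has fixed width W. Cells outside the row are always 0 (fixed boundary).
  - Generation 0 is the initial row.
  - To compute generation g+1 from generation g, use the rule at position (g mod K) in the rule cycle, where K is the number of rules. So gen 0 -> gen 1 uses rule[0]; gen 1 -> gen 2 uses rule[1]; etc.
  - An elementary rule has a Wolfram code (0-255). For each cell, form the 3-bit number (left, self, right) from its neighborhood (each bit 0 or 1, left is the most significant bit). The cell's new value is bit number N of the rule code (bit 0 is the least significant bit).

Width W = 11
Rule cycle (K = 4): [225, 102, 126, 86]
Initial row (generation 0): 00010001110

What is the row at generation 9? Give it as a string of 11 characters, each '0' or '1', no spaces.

Answer: 11111000001

Derivation:
Gen 0: 00010001110
Gen 1 (rule 225): 11000100110
Gen 2 (rule 102): 01001101010
Gen 3 (rule 126): 11111111111
Gen 4 (rule 86): 00000000001
Gen 5 (rule 225): 11111111100
Gen 6 (rule 102): 00000000100
Gen 7 (rule 126): 00000001110
Gen 8 (rule 86): 00000010011
Gen 9 (rule 225): 11111000001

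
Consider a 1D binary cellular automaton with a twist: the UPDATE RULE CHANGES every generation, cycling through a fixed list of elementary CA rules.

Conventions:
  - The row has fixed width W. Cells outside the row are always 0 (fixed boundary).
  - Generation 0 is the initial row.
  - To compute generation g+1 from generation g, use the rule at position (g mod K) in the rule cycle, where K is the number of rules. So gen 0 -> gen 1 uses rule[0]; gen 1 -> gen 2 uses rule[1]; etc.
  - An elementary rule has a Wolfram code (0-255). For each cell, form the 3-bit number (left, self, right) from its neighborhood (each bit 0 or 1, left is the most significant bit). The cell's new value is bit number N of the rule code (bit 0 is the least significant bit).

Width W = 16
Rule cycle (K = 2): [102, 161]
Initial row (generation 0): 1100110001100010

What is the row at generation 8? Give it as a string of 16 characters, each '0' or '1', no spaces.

Gen 0: 1100110001100010
Gen 1 (rule 102): 0101010010100110
Gen 2 (rule 161): 0010100001000000
Gen 3 (rule 102): 0111100011000000
Gen 4 (rule 161): 0011001000011111
Gen 5 (rule 102): 0101011000100001
Gen 6 (rule 161): 0010100010001100
Gen 7 (rule 102): 0111100110010100
Gen 8 (rule 161): 0011000000001001

Answer: 0011000000001001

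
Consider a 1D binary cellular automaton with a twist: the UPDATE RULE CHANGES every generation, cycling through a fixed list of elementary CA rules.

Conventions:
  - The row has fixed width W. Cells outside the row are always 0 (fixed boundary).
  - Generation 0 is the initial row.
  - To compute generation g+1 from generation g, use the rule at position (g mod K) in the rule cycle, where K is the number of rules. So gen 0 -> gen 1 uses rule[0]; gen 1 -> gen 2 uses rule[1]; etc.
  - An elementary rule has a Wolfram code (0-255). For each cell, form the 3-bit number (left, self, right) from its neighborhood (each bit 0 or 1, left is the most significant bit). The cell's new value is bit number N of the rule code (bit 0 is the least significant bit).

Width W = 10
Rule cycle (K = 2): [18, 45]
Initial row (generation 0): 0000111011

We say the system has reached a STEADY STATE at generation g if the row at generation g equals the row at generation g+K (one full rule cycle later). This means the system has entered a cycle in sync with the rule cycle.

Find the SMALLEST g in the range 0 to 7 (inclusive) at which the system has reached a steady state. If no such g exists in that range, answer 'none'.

Gen 0: 0000111011
Gen 1 (rule 18): 0001000000
Gen 2 (rule 45): 1101011111
Gen 3 (rule 18): 0000000000
Gen 4 (rule 45): 1111111111
Gen 5 (rule 18): 0000000000
Gen 6 (rule 45): 1111111111
Gen 7 (rule 18): 0000000000
Gen 8 (rule 45): 1111111111
Gen 9 (rule 18): 0000000000

Answer: 3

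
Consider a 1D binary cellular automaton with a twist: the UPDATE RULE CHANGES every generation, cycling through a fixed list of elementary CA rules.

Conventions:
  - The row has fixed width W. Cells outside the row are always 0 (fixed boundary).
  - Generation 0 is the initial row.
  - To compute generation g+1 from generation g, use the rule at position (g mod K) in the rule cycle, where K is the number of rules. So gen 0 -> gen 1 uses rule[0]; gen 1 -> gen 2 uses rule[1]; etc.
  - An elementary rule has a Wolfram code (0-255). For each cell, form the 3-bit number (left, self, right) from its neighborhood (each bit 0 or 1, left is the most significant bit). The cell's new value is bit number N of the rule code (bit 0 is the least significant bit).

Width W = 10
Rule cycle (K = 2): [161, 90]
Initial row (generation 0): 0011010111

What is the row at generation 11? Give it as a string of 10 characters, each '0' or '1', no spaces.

Answer: 0010100100

Derivation:
Gen 0: 0011010111
Gen 1 (rule 161): 1000101010
Gen 2 (rule 90): 0101000001
Gen 3 (rule 161): 0010011100
Gen 4 (rule 90): 0101110110
Gen 5 (rule 161): 0010101000
Gen 6 (rule 90): 0100000100
Gen 7 (rule 161): 0001110001
Gen 8 (rule 90): 0011011010
Gen 9 (rule 161): 1000100100
Gen 10 (rule 90): 0101011010
Gen 11 (rule 161): 0010100100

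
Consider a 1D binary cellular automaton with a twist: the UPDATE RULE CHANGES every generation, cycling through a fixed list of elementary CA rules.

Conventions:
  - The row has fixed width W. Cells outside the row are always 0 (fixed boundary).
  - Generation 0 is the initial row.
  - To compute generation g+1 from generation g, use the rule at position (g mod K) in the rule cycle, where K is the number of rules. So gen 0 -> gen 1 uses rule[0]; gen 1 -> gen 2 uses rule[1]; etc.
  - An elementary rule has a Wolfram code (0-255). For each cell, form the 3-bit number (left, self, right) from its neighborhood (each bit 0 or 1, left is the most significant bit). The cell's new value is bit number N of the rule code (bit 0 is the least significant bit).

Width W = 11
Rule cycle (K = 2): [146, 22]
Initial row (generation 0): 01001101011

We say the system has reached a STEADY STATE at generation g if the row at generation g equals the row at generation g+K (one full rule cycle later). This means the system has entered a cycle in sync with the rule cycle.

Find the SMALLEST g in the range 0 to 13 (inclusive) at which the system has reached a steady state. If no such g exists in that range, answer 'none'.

Answer: none

Derivation:
Gen 0: 01001101011
Gen 1 (rule 146): 10110000000
Gen 2 (rule 22): 10001000000
Gen 3 (rule 146): 01010100000
Gen 4 (rule 22): 11010110000
Gen 5 (rule 146): 00000001000
Gen 6 (rule 22): 00000011100
Gen 7 (rule 146): 00000101010
Gen 8 (rule 22): 00001101011
Gen 9 (rule 146): 00010000000
Gen 10 (rule 22): 00111000000
Gen 11 (rule 146): 01010100000
Gen 12 (rule 22): 11010110000
Gen 13 (rule 146): 00000001000
Gen 14 (rule 22): 00000011100
Gen 15 (rule 146): 00000101010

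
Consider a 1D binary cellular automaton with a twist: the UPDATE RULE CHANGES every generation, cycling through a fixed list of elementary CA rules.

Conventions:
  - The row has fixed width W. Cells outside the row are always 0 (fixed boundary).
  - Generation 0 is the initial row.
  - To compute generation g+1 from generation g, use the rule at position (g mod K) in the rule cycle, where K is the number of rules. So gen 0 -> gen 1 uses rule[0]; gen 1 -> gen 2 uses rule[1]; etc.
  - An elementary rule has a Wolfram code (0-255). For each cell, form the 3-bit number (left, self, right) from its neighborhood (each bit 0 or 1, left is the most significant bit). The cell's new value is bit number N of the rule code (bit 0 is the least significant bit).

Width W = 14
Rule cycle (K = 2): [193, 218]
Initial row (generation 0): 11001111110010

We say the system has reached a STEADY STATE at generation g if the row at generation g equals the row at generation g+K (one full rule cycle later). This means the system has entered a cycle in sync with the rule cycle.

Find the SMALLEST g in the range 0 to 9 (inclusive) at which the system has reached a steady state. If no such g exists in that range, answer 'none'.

Answer: 8

Derivation:
Gen 0: 11001111110010
Gen 1 (rule 193): 01000111110000
Gen 2 (rule 218): 10101111111000
Gen 3 (rule 193): 00000111111011
Gen 4 (rule 218): 00001111111011
Gen 5 (rule 193): 11100111111001
Gen 6 (rule 218): 11111111111110
Gen 7 (rule 193): 01111111111110
Gen 8 (rule 218): 11111111111111
Gen 9 (rule 193): 01111111111111
Gen 10 (rule 218): 11111111111111
Gen 11 (rule 193): 01111111111111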